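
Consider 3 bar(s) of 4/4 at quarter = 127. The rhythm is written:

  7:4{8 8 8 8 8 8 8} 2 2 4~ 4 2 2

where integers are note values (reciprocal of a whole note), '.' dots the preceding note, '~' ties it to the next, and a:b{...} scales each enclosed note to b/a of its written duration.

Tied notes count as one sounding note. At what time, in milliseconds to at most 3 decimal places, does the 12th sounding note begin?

1. 0.0ms @ 0 + 134.983ms (2/7)
2. 134.983ms @ 2/7 + 134.983ms (2/7)
3. 269.966ms @ 4/7 + 134.983ms (2/7)
4. 404.949ms @ 6/7 + 134.983ms (2/7)
5. 539.933ms @ 8/7 + 134.983ms (2/7)
6. 674.916ms @ 10/7 + 134.983ms (2/7)
7. 809.899ms @ 12/7 + 134.983ms (2/7)
8. 944.882ms @ 2 + 944.882ms (2)
9. 1889.764ms @ 4 + 944.882ms (2)
10. 2834.646ms @ 6 + 944.882ms (2)
11. 3779.528ms @ 8 + 944.882ms (2)
12. 4724.409ms @ 10 + 944.882ms (2)

note 12 onset = 10b = 4724.409ms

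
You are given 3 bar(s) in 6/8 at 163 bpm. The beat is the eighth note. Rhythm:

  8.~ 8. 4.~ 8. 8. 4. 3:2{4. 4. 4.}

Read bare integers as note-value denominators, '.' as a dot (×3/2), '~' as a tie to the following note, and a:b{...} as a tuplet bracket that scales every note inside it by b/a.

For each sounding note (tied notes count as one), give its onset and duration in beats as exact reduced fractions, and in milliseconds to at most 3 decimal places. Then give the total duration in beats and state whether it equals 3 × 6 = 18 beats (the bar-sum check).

1) 0.0ms=0b +1104.294ms=3b
2) 1104.294ms=3b +1656.442ms=9/2b
3) 2760.736ms=15/2b +552.147ms=3/2b
4) 3312.883ms=9b +1104.294ms=3b
5) 4417.178ms=12b +736.196ms=2b
6) 5153.374ms=14b +736.196ms=2b
7) 5889.571ms=16b +736.196ms=2b
Σ=18b of 18 (163bpm 6/8) — PASS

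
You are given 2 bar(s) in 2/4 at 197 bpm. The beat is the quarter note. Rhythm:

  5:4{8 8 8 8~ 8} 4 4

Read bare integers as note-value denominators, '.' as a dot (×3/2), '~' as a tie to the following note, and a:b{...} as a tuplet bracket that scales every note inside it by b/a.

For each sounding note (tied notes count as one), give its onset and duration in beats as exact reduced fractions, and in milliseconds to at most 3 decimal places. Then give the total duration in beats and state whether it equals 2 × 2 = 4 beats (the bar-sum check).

1) 0.0ms=0b +121.827ms=2/5b
2) 121.827ms=2/5b +121.827ms=2/5b
3) 243.655ms=4/5b +121.827ms=2/5b
4) 365.482ms=6/5b +243.655ms=4/5b
5) 609.137ms=2b +304.569ms=1b
6) 913.706ms=3b +304.569ms=1b
Σ=4b of 4 (197bpm 2/4) — PASS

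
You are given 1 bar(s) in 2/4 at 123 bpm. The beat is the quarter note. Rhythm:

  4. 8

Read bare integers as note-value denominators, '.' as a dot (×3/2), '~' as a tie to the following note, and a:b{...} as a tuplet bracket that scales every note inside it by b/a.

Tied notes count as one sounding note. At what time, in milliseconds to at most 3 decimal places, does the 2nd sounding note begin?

note 2 onset = 3/2b = 731.707ms

1. 0.0ms @ 0 + 731.707ms (3/2)
2. 731.707ms @ 3/2 + 243.902ms (1/2)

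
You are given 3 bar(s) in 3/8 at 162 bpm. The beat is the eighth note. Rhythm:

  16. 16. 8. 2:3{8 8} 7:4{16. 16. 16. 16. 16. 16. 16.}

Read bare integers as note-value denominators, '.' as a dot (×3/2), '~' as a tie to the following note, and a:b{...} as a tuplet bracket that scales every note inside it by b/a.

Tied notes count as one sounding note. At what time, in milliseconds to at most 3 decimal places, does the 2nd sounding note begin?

note 2 onset = 3/4b = 277.778ms

1. 0.0ms @ 0 + 277.778ms (3/4)
2. 277.778ms @ 3/4 + 277.778ms (3/4)
3. 555.556ms @ 3/2 + 555.556ms (3/2)
4. 1111.111ms @ 3 + 555.556ms (3/2)
5. 1666.667ms @ 9/2 + 555.556ms (3/2)
6. 2222.222ms @ 6 + 158.73ms (3/7)
7. 2380.952ms @ 45/7 + 158.73ms (3/7)
8. 2539.683ms @ 48/7 + 158.73ms (3/7)
9. 2698.413ms @ 51/7 + 158.73ms (3/7)
10. 2857.143ms @ 54/7 + 158.73ms (3/7)
11. 3015.873ms @ 57/7 + 158.73ms (3/7)
12. 3174.603ms @ 60/7 + 158.73ms (3/7)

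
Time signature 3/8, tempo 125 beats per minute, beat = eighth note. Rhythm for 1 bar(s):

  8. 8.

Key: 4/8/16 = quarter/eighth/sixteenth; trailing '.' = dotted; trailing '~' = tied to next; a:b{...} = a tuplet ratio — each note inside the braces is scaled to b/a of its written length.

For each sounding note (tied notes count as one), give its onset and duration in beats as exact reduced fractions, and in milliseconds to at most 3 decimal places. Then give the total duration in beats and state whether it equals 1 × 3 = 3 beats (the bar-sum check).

1) 0.0ms=0b +720.0ms=3/2b
2) 720.0ms=3/2b +720.0ms=3/2b
Σ=3b of 3 (125bpm 3/8) — PASS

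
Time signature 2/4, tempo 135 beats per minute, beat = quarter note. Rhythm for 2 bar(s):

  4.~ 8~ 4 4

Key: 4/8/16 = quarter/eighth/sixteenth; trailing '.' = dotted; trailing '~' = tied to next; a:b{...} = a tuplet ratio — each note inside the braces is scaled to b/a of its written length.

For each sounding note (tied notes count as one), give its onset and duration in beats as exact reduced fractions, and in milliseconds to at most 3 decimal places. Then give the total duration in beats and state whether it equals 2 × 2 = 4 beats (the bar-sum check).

1) 0.0ms=0b +1333.333ms=3b
2) 1333.333ms=3b +444.444ms=1b
Σ=4b of 4 (135bpm 2/4) — PASS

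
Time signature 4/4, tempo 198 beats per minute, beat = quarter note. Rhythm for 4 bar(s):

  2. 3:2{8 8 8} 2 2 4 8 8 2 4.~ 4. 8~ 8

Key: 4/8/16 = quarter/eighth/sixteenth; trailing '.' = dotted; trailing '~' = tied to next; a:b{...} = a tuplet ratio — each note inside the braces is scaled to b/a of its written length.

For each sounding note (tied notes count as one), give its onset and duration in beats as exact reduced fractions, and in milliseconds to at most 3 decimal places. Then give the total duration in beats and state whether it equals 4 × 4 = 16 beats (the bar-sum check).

1) 0.0ms=0b +909.091ms=3b
2) 909.091ms=3b +101.01ms=1/3b
3) 1010.101ms=10/3b +101.01ms=1/3b
4) 1111.111ms=11/3b +101.01ms=1/3b
5) 1212.121ms=4b +606.061ms=2b
6) 1818.182ms=6b +606.061ms=2b
7) 2424.242ms=8b +303.03ms=1b
8) 2727.273ms=9b +151.515ms=1/2b
9) 2878.788ms=19/2b +151.515ms=1/2b
10) 3030.303ms=10b +606.061ms=2b
11) 3636.364ms=12b +909.091ms=3b
12) 4545.455ms=15b +303.03ms=1b
Σ=16b of 16 (198bpm 4/4) — PASS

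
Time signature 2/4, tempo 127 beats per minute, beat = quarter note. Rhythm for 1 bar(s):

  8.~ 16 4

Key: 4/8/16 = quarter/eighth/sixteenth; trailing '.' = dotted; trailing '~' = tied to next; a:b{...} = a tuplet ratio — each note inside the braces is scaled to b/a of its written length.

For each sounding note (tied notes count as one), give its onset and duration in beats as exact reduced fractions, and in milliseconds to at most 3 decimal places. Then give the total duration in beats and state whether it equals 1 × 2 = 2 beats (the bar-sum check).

1) 0.0ms=0b +472.441ms=1b
2) 472.441ms=1b +472.441ms=1b
Σ=2b of 2 (127bpm 2/4) — PASS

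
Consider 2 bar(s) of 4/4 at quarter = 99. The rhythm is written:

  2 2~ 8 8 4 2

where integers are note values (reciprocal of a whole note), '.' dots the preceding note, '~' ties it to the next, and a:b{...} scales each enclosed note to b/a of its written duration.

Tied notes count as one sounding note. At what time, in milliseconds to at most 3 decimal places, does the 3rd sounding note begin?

note 3 onset = 9/2b = 2727.273ms

1. 0.0ms @ 0 + 1212.121ms (2)
2. 1212.121ms @ 2 + 1515.152ms (5/2)
3. 2727.273ms @ 9/2 + 303.03ms (1/2)
4. 3030.303ms @ 5 + 606.061ms (1)
5. 3636.364ms @ 6 + 1212.121ms (2)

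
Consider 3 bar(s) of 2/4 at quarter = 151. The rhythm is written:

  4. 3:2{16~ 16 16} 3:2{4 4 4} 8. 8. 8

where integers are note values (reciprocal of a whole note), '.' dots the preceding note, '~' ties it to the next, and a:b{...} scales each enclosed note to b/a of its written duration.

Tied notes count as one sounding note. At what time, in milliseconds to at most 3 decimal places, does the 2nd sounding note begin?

note 2 onset = 3/2b = 596.026ms

1. 0.0ms @ 0 + 596.026ms (3/2)
2. 596.026ms @ 3/2 + 132.45ms (1/3)
3. 728.477ms @ 11/6 + 66.225ms (1/6)
4. 794.702ms @ 2 + 264.901ms (2/3)
5. 1059.603ms @ 8/3 + 264.901ms (2/3)
6. 1324.503ms @ 10/3 + 264.901ms (2/3)
7. 1589.404ms @ 4 + 298.013ms (3/4)
8. 1887.417ms @ 19/4 + 298.013ms (3/4)
9. 2185.43ms @ 11/2 + 198.675ms (1/2)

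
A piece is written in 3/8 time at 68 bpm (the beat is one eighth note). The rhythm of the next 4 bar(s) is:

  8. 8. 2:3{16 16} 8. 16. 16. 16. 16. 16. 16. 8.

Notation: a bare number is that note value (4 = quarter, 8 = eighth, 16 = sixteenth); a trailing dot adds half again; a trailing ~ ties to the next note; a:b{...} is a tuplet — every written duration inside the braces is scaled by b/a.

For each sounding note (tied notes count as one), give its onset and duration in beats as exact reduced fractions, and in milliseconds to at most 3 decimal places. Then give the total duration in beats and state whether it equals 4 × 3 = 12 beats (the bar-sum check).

1) 0.0ms=0b +1323.529ms=3/2b
2) 1323.529ms=3/2b +1323.529ms=3/2b
3) 2647.059ms=3b +661.765ms=3/4b
4) 3308.824ms=15/4b +661.765ms=3/4b
5) 3970.588ms=9/2b +1323.529ms=3/2b
6) 5294.118ms=6b +661.765ms=3/4b
7) 5955.882ms=27/4b +661.765ms=3/4b
8) 6617.647ms=15/2b +661.765ms=3/4b
9) 7279.412ms=33/4b +661.765ms=3/4b
10) 7941.176ms=9b +661.765ms=3/4b
11) 8602.941ms=39/4b +661.765ms=3/4b
12) 9264.706ms=21/2b +1323.529ms=3/2b
Σ=12b of 12 (68bpm 3/8) — PASS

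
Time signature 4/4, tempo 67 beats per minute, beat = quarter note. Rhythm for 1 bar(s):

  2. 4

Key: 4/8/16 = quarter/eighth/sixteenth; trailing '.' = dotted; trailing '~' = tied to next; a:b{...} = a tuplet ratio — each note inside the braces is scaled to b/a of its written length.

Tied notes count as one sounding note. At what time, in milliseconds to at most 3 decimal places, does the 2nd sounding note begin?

note 2 onset = 3b = 2686.567ms

1. 0.0ms @ 0 + 2686.567ms (3)
2. 2686.567ms @ 3 + 895.522ms (1)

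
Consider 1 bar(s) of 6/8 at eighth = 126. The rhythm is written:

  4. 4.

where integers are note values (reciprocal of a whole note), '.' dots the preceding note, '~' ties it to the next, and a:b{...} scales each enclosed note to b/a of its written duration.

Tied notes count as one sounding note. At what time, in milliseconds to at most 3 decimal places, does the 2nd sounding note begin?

1. 0.0ms @ 0 + 1428.571ms (3)
2. 1428.571ms @ 3 + 1428.571ms (3)

note 2 onset = 3b = 1428.571ms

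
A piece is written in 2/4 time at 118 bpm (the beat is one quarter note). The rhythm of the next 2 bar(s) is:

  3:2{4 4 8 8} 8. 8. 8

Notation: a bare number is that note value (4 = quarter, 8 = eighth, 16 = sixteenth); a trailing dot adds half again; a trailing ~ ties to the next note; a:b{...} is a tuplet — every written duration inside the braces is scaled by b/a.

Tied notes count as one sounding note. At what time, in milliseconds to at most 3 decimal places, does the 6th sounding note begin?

note 6 onset = 11/4b = 1398.305ms

1. 0.0ms @ 0 + 338.983ms (2/3)
2. 338.983ms @ 2/3 + 338.983ms (2/3)
3. 677.966ms @ 4/3 + 169.492ms (1/3)
4. 847.458ms @ 5/3 + 169.492ms (1/3)
5. 1016.949ms @ 2 + 381.356ms (3/4)
6. 1398.305ms @ 11/4 + 381.356ms (3/4)
7. 1779.661ms @ 7/2 + 254.237ms (1/2)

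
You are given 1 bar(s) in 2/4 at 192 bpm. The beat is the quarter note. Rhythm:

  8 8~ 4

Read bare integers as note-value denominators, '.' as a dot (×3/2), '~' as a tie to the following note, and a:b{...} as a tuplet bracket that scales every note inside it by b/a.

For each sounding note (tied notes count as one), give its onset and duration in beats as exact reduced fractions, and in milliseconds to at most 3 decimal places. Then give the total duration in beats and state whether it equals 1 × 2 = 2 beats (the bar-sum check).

1) 0.0ms=0b +156.25ms=1/2b
2) 156.25ms=1/2b +468.75ms=3/2b
Σ=2b of 2 (192bpm 2/4) — PASS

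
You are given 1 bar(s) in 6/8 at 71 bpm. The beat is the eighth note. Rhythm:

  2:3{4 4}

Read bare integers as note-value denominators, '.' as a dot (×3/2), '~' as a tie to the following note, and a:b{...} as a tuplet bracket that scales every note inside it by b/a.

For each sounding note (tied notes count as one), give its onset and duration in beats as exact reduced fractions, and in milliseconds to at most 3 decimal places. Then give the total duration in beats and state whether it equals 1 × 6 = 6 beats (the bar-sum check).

1) 0.0ms=0b +2535.211ms=3b
2) 2535.211ms=3b +2535.211ms=3b
Σ=6b of 6 (71bpm 6/8) — PASS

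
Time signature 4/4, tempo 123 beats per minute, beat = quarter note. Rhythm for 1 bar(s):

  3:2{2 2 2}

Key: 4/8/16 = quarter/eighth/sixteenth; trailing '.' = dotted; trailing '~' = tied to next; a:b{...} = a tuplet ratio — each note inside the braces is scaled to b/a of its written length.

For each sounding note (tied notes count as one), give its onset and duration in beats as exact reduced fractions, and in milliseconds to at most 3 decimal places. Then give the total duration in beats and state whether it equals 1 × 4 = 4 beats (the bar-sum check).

1) 0.0ms=0b +650.407ms=4/3b
2) 650.407ms=4/3b +650.407ms=4/3b
3) 1300.813ms=8/3b +650.407ms=4/3b
Σ=4b of 4 (123bpm 4/4) — PASS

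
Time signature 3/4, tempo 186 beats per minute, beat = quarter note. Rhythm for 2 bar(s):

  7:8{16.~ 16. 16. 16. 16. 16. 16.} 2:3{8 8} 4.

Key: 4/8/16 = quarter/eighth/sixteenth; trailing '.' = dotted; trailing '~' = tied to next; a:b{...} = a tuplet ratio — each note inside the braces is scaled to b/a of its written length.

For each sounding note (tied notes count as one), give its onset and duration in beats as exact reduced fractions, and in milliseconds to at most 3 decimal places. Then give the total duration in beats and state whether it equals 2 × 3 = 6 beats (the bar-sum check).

1) 0.0ms=0b +276.498ms=6/7b
2) 276.498ms=6/7b +138.249ms=3/7b
3) 414.747ms=9/7b +138.249ms=3/7b
4) 552.995ms=12/7b +138.249ms=3/7b
5) 691.244ms=15/7b +138.249ms=3/7b
6) 829.493ms=18/7b +138.249ms=3/7b
7) 967.742ms=3b +241.935ms=3/4b
8) 1209.677ms=15/4b +241.935ms=3/4b
9) 1451.613ms=9/2b +483.871ms=3/2b
Σ=6b of 6 (186bpm 3/4) — PASS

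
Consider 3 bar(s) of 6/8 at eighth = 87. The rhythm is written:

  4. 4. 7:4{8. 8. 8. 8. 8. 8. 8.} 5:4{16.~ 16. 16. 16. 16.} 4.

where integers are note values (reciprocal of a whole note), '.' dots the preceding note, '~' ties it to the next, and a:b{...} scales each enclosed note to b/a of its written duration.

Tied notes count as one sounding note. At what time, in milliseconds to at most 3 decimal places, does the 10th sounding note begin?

note 10 onset = 12b = 8275.862ms

1. 0.0ms @ 0 + 2068.966ms (3)
2. 2068.966ms @ 3 + 2068.966ms (3)
3. 4137.931ms @ 6 + 591.133ms (6/7)
4. 4729.064ms @ 48/7 + 591.133ms (6/7)
5. 5320.197ms @ 54/7 + 591.133ms (6/7)
6. 5911.33ms @ 60/7 + 591.133ms (6/7)
7. 6502.463ms @ 66/7 + 591.133ms (6/7)
8. 7093.596ms @ 72/7 + 591.133ms (6/7)
9. 7684.729ms @ 78/7 + 591.133ms (6/7)
10. 8275.862ms @ 12 + 827.586ms (6/5)
11. 9103.448ms @ 66/5 + 413.793ms (3/5)
12. 9517.241ms @ 69/5 + 413.793ms (3/5)
13. 9931.034ms @ 72/5 + 413.793ms (3/5)
14. 10344.828ms @ 15 + 2068.966ms (3)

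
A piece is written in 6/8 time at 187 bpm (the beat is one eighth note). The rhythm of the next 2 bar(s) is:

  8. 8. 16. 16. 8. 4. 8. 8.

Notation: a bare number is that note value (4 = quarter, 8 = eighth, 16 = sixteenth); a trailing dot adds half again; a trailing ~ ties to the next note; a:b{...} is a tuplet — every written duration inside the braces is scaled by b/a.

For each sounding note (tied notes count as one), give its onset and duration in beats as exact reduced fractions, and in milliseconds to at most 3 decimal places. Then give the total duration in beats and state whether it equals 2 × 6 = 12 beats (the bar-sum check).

1) 0.0ms=0b +481.283ms=3/2b
2) 481.283ms=3/2b +481.283ms=3/2b
3) 962.567ms=3b +240.642ms=3/4b
4) 1203.209ms=15/4b +240.642ms=3/4b
5) 1443.85ms=9/2b +481.283ms=3/2b
6) 1925.134ms=6b +962.567ms=3b
7) 2887.701ms=9b +481.283ms=3/2b
8) 3368.984ms=21/2b +481.283ms=3/2b
Σ=12b of 12 (187bpm 6/8) — PASS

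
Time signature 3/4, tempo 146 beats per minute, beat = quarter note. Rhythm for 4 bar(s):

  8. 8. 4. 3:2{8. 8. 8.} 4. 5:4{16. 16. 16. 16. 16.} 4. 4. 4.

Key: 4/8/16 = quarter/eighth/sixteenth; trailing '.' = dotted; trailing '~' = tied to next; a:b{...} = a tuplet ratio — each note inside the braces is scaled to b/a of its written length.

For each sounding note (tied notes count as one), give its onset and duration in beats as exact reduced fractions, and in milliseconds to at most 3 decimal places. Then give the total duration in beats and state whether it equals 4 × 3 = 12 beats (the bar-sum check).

1) 0.0ms=0b +308.219ms=3/4b
2) 308.219ms=3/4b +308.219ms=3/4b
3) 616.438ms=3/2b +616.438ms=3/2b
4) 1232.877ms=3b +205.479ms=1/2b
5) 1438.356ms=7/2b +205.479ms=1/2b
6) 1643.836ms=4b +205.479ms=1/2b
7) 1849.315ms=9/2b +616.438ms=3/2b
8) 2465.753ms=6b +123.288ms=3/10b
9) 2589.041ms=63/10b +123.288ms=3/10b
10) 2712.329ms=33/5b +123.288ms=3/10b
11) 2835.616ms=69/10b +123.288ms=3/10b
12) 2958.904ms=36/5b +123.288ms=3/10b
13) 3082.192ms=15/2b +616.438ms=3/2b
14) 3698.63ms=9b +616.438ms=3/2b
15) 4315.068ms=21/2b +616.438ms=3/2b
Σ=12b of 12 (146bpm 3/4) — PASS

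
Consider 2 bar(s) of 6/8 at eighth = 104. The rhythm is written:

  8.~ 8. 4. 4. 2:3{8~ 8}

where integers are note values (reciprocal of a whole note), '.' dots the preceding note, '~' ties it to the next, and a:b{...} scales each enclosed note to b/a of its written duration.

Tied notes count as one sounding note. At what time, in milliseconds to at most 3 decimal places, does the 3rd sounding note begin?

note 3 onset = 6b = 3461.538ms

1. 0.0ms @ 0 + 1730.769ms (3)
2. 1730.769ms @ 3 + 1730.769ms (3)
3. 3461.538ms @ 6 + 1730.769ms (3)
4. 5192.308ms @ 9 + 1730.769ms (3)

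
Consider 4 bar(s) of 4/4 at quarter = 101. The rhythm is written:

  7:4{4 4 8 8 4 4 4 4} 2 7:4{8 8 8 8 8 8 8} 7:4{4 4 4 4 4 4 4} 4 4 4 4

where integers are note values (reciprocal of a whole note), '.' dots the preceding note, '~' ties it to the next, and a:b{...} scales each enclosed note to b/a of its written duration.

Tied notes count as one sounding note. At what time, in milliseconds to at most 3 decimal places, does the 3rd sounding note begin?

note 3 onset = 8/7b = 678.925ms

1. 0.0ms @ 0 + 339.463ms (4/7)
2. 339.463ms @ 4/7 + 339.463ms (4/7)
3. 678.925ms @ 8/7 + 169.731ms (2/7)
4. 848.656ms @ 10/7 + 169.731ms (2/7)
5. 1018.388ms @ 12/7 + 339.463ms (4/7)
6. 1357.85ms @ 16/7 + 339.463ms (4/7)
7. 1697.313ms @ 20/7 + 339.463ms (4/7)
8. 2036.775ms @ 24/7 + 339.463ms (4/7)
9. 2376.238ms @ 4 + 1188.119ms (2)
10. 3564.356ms @ 6 + 169.731ms (2/7)
11. 3734.088ms @ 44/7 + 169.731ms (2/7)
12. 3903.819ms @ 46/7 + 169.731ms (2/7)
13. 4073.55ms @ 48/7 + 169.731ms (2/7)
14. 4243.281ms @ 50/7 + 169.731ms (2/7)
15. 4413.013ms @ 52/7 + 169.731ms (2/7)
16. 4582.744ms @ 54/7 + 169.731ms (2/7)
17. 4752.475ms @ 8 + 339.463ms (4/7)
18. 5091.938ms @ 60/7 + 339.463ms (4/7)
19. 5431.4ms @ 64/7 + 339.463ms (4/7)
20. 5770.863ms @ 68/7 + 339.463ms (4/7)
21. 6110.325ms @ 72/7 + 339.463ms (4/7)
22. 6449.788ms @ 76/7 + 339.463ms (4/7)
23. 6789.25ms @ 80/7 + 339.463ms (4/7)
24. 7128.713ms @ 12 + 594.059ms (1)
25. 7722.772ms @ 13 + 594.059ms (1)
26. 8316.832ms @ 14 + 594.059ms (1)
27. 8910.891ms @ 15 + 594.059ms (1)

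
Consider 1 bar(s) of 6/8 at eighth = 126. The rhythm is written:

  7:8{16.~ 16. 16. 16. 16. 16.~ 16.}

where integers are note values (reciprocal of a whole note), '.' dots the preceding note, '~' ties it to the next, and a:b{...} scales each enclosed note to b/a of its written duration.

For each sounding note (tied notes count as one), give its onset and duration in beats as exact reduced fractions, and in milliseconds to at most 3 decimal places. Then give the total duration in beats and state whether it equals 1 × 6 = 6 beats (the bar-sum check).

1) 0.0ms=0b +816.327ms=12/7b
2) 816.327ms=12/7b +408.163ms=6/7b
3) 1224.49ms=18/7b +408.163ms=6/7b
4) 1632.653ms=24/7b +408.163ms=6/7b
5) 2040.816ms=30/7b +816.327ms=12/7b
Σ=6b of 6 (126bpm 6/8) — PASS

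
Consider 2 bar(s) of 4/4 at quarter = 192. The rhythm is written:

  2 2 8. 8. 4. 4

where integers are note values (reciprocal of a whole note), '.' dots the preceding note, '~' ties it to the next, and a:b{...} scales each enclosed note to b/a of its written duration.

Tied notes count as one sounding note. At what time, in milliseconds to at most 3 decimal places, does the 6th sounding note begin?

note 6 onset = 7b = 2187.5ms

1. 0.0ms @ 0 + 625.0ms (2)
2. 625.0ms @ 2 + 625.0ms (2)
3. 1250.0ms @ 4 + 234.375ms (3/4)
4. 1484.375ms @ 19/4 + 234.375ms (3/4)
5. 1718.75ms @ 11/2 + 468.75ms (3/2)
6. 2187.5ms @ 7 + 312.5ms (1)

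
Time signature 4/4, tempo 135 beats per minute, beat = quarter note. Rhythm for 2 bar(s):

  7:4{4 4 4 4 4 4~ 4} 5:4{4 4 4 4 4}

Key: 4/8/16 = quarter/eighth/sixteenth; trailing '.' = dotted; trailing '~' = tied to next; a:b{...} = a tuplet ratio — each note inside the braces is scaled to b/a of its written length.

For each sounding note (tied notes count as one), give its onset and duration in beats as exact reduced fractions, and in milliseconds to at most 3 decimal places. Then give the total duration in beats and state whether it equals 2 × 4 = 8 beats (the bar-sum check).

1) 0.0ms=0b +253.968ms=4/7b
2) 253.968ms=4/7b +253.968ms=4/7b
3) 507.937ms=8/7b +253.968ms=4/7b
4) 761.905ms=12/7b +253.968ms=4/7b
5) 1015.873ms=16/7b +253.968ms=4/7b
6) 1269.841ms=20/7b +507.937ms=8/7b
7) 1777.778ms=4b +355.556ms=4/5b
8) 2133.333ms=24/5b +355.556ms=4/5b
9) 2488.889ms=28/5b +355.556ms=4/5b
10) 2844.444ms=32/5b +355.556ms=4/5b
11) 3200.0ms=36/5b +355.556ms=4/5b
Σ=8b of 8 (135bpm 4/4) — PASS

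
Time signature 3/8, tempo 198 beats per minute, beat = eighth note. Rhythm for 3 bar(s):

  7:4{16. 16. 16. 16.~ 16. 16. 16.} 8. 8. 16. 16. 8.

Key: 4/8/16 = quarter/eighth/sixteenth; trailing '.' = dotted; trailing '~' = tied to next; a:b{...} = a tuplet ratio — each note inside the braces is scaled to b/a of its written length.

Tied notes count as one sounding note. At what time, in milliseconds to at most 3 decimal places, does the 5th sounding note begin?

note 5 onset = 15/7b = 649.351ms

1. 0.0ms @ 0 + 129.87ms (3/7)
2. 129.87ms @ 3/7 + 129.87ms (3/7)
3. 259.74ms @ 6/7 + 129.87ms (3/7)
4. 389.61ms @ 9/7 + 259.74ms (6/7)
5. 649.351ms @ 15/7 + 129.87ms (3/7)
6. 779.221ms @ 18/7 + 129.87ms (3/7)
7. 909.091ms @ 3 + 454.545ms (3/2)
8. 1363.636ms @ 9/2 + 454.545ms (3/2)
9. 1818.182ms @ 6 + 227.273ms (3/4)
10. 2045.455ms @ 27/4 + 227.273ms (3/4)
11. 2272.727ms @ 15/2 + 454.545ms (3/2)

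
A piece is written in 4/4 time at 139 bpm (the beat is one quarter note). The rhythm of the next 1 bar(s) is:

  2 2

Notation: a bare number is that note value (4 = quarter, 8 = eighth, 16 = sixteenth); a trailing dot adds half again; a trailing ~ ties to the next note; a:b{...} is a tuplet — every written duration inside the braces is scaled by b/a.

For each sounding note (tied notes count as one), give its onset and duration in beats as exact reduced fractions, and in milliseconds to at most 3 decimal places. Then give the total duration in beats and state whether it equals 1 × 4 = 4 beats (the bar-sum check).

1) 0.0ms=0b +863.309ms=2b
2) 863.309ms=2b +863.309ms=2b
Σ=4b of 4 (139bpm 4/4) — PASS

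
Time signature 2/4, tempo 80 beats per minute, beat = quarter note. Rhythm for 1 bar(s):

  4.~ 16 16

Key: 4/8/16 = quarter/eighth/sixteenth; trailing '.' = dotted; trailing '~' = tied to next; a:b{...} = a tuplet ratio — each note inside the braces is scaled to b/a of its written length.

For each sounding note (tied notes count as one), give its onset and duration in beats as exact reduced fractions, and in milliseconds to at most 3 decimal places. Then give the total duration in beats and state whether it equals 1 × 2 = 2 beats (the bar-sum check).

1) 0.0ms=0b +1312.5ms=7/4b
2) 1312.5ms=7/4b +187.5ms=1/4b
Σ=2b of 2 (80bpm 2/4) — PASS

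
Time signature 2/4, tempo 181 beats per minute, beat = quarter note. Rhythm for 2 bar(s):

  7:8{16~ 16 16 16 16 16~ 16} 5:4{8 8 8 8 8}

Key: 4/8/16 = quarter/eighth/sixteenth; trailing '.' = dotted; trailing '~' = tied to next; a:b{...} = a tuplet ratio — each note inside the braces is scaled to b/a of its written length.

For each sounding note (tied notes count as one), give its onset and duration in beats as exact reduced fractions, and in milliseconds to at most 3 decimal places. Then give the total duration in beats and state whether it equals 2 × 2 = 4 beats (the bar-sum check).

1) 0.0ms=0b +189.424ms=4/7b
2) 189.424ms=4/7b +94.712ms=2/7b
3) 284.136ms=6/7b +94.712ms=2/7b
4) 378.848ms=8/7b +94.712ms=2/7b
5) 473.56ms=10/7b +189.424ms=4/7b
6) 662.983ms=2b +132.597ms=2/5b
7) 795.58ms=12/5b +132.597ms=2/5b
8) 928.177ms=14/5b +132.597ms=2/5b
9) 1060.773ms=16/5b +132.597ms=2/5b
10) 1193.37ms=18/5b +132.597ms=2/5b
Σ=4b of 4 (181bpm 2/4) — PASS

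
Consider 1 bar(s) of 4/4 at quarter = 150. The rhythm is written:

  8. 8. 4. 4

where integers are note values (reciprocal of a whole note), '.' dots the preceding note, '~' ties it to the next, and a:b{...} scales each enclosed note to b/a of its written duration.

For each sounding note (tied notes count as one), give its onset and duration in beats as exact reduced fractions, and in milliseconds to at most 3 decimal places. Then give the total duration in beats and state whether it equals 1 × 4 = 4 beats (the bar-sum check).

1) 0.0ms=0b +300.0ms=3/4b
2) 300.0ms=3/4b +300.0ms=3/4b
3) 600.0ms=3/2b +600.0ms=3/2b
4) 1200.0ms=3b +400.0ms=1b
Σ=4b of 4 (150bpm 4/4) — PASS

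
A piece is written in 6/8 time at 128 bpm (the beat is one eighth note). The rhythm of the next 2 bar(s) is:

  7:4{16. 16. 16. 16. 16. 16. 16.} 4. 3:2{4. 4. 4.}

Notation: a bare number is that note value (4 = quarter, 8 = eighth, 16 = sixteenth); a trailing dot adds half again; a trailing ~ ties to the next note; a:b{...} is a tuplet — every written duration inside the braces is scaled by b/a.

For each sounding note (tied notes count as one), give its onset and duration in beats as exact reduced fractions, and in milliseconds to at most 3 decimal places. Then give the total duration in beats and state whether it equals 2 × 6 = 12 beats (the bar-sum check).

1) 0.0ms=0b +200.893ms=3/7b
2) 200.893ms=3/7b +200.893ms=3/7b
3) 401.786ms=6/7b +200.893ms=3/7b
4) 602.679ms=9/7b +200.893ms=3/7b
5) 803.571ms=12/7b +200.893ms=3/7b
6) 1004.464ms=15/7b +200.893ms=3/7b
7) 1205.357ms=18/7b +200.893ms=3/7b
8) 1406.25ms=3b +1406.25ms=3b
9) 2812.5ms=6b +937.5ms=2b
10) 3750.0ms=8b +937.5ms=2b
11) 4687.5ms=10b +937.5ms=2b
Σ=12b of 12 (128bpm 6/8) — PASS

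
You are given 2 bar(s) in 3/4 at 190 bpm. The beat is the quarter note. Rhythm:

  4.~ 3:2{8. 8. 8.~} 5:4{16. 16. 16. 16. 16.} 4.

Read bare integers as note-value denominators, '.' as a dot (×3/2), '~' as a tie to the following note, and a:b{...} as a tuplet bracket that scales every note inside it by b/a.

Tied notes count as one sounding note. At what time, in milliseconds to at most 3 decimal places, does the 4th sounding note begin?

1. 0.0ms @ 0 + 631.579ms (2)
2. 631.579ms @ 2 + 157.895ms (1/2)
3. 789.474ms @ 5/2 + 252.632ms (4/5)
4. 1042.105ms @ 33/10 + 94.737ms (3/10)
5. 1136.842ms @ 18/5 + 94.737ms (3/10)
6. 1231.579ms @ 39/10 + 94.737ms (3/10)
7. 1326.316ms @ 21/5 + 94.737ms (3/10)
8. 1421.053ms @ 9/2 + 473.684ms (3/2)

note 4 onset = 33/10b = 1042.105ms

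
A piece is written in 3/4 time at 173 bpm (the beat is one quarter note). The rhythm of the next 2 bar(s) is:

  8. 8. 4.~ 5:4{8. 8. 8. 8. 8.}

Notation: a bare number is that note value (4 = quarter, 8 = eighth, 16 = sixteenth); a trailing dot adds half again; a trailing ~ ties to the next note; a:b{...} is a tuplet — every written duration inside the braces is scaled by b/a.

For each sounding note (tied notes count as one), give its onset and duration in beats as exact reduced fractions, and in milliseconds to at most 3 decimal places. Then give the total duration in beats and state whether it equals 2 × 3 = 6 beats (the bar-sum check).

1) 0.0ms=0b +260.116ms=3/4b
2) 260.116ms=3/4b +260.116ms=3/4b
3) 520.231ms=3/2b +728.324ms=21/10b
4) 1248.555ms=18/5b +208.092ms=3/5b
5) 1456.647ms=21/5b +208.092ms=3/5b
6) 1664.74ms=24/5b +208.092ms=3/5b
7) 1872.832ms=27/5b +208.092ms=3/5b
Σ=6b of 6 (173bpm 3/4) — PASS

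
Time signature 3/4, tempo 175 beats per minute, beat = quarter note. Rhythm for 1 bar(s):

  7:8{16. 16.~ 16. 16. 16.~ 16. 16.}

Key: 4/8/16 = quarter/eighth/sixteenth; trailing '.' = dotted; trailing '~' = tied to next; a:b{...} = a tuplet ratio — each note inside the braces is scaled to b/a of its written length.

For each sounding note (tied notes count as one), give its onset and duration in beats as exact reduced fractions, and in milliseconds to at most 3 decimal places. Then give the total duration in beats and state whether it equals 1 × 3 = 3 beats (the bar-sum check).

1) 0.0ms=0b +146.939ms=3/7b
2) 146.939ms=3/7b +293.878ms=6/7b
3) 440.816ms=9/7b +146.939ms=3/7b
4) 587.755ms=12/7b +293.878ms=6/7b
5) 881.633ms=18/7b +146.939ms=3/7b
Σ=3b of 3 (175bpm 3/4) — PASS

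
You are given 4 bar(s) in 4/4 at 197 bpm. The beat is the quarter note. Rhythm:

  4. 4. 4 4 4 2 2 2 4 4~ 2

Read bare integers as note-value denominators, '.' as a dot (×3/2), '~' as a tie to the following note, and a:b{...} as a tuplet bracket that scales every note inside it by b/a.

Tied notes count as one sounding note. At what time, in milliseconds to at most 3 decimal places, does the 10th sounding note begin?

note 10 onset = 13b = 3959.391ms

1. 0.0ms @ 0 + 456.853ms (3/2)
2. 456.853ms @ 3/2 + 456.853ms (3/2)
3. 913.706ms @ 3 + 304.569ms (1)
4. 1218.274ms @ 4 + 304.569ms (1)
5. 1522.843ms @ 5 + 304.569ms (1)
6. 1827.411ms @ 6 + 609.137ms (2)
7. 2436.548ms @ 8 + 609.137ms (2)
8. 3045.685ms @ 10 + 609.137ms (2)
9. 3654.822ms @ 12 + 304.569ms (1)
10. 3959.391ms @ 13 + 913.706ms (3)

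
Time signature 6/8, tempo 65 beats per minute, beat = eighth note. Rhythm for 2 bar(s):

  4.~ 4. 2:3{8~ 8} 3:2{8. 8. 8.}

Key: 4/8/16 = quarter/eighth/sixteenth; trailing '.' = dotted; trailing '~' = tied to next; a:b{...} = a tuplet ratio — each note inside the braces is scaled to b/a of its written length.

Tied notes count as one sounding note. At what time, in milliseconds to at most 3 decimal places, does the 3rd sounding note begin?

note 3 onset = 9b = 8307.692ms

1. 0.0ms @ 0 + 5538.462ms (6)
2. 5538.462ms @ 6 + 2769.231ms (3)
3. 8307.692ms @ 9 + 923.077ms (1)
4. 9230.769ms @ 10 + 923.077ms (1)
5. 10153.846ms @ 11 + 923.077ms (1)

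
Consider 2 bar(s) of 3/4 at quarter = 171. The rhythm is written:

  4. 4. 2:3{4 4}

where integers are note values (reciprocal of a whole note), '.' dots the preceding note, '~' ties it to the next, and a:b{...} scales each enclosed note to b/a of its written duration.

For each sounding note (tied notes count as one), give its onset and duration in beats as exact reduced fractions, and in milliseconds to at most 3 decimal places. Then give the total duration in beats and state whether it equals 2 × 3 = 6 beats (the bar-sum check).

1) 0.0ms=0b +526.316ms=3/2b
2) 526.316ms=3/2b +526.316ms=3/2b
3) 1052.632ms=3b +526.316ms=3/2b
4) 1578.947ms=9/2b +526.316ms=3/2b
Σ=6b of 6 (171bpm 3/4) — PASS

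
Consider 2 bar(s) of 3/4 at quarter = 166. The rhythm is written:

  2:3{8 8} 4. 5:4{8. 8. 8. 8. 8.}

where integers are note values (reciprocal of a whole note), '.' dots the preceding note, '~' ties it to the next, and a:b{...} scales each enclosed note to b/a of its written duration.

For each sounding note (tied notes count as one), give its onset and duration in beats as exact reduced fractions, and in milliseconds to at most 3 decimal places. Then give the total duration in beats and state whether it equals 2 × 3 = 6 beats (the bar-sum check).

1) 0.0ms=0b +271.084ms=3/4b
2) 271.084ms=3/4b +271.084ms=3/4b
3) 542.169ms=3/2b +542.169ms=3/2b
4) 1084.337ms=3b +216.867ms=3/5b
5) 1301.205ms=18/5b +216.867ms=3/5b
6) 1518.072ms=21/5b +216.867ms=3/5b
7) 1734.94ms=24/5b +216.867ms=3/5b
8) 1951.807ms=27/5b +216.867ms=3/5b
Σ=6b of 6 (166bpm 3/4) — PASS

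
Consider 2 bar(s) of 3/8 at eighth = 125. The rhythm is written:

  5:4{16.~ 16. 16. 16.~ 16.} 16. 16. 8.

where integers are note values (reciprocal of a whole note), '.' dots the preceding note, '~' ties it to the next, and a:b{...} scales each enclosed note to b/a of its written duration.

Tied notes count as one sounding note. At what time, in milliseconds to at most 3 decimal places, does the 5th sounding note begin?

note 5 onset = 15/4b = 1800.0ms

1. 0.0ms @ 0 + 576.0ms (6/5)
2. 576.0ms @ 6/5 + 288.0ms (3/5)
3. 864.0ms @ 9/5 + 576.0ms (6/5)
4. 1440.0ms @ 3 + 360.0ms (3/4)
5. 1800.0ms @ 15/4 + 360.0ms (3/4)
6. 2160.0ms @ 9/2 + 720.0ms (3/2)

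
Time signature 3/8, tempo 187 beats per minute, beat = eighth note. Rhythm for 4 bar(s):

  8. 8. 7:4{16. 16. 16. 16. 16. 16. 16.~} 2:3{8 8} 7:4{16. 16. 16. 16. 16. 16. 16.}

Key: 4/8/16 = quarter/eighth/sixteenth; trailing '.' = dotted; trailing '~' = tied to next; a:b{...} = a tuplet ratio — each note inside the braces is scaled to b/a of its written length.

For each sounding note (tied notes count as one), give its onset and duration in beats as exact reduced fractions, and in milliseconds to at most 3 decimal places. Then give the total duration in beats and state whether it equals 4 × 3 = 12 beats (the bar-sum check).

1) 0.0ms=0b +481.283ms=3/2b
2) 481.283ms=3/2b +481.283ms=3/2b
3) 962.567ms=3b +137.51ms=3/7b
4) 1100.076ms=24/7b +137.51ms=3/7b
5) 1237.586ms=27/7b +137.51ms=3/7b
6) 1375.095ms=30/7b +137.51ms=3/7b
7) 1512.605ms=33/7b +137.51ms=3/7b
8) 1650.115ms=36/7b +137.51ms=3/7b
9) 1787.624ms=39/7b +618.793ms=27/14b
10) 2406.417ms=15/2b +481.283ms=3/2b
11) 2887.701ms=9b +137.51ms=3/7b
12) 3025.21ms=66/7b +137.51ms=3/7b
13) 3162.72ms=69/7b +137.51ms=3/7b
14) 3300.229ms=72/7b +137.51ms=3/7b
15) 3437.739ms=75/7b +137.51ms=3/7b
16) 3575.248ms=78/7b +137.51ms=3/7b
17) 3712.758ms=81/7b +137.51ms=3/7b
Σ=12b of 12 (187bpm 3/8) — PASS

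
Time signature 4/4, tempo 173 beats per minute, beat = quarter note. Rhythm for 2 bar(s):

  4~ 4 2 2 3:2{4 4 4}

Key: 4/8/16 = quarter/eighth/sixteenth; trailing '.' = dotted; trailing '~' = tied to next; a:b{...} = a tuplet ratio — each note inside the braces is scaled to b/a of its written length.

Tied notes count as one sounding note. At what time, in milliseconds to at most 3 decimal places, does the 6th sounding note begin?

1. 0.0ms @ 0 + 693.642ms (2)
2. 693.642ms @ 2 + 693.642ms (2)
3. 1387.283ms @ 4 + 693.642ms (2)
4. 2080.925ms @ 6 + 231.214ms (2/3)
5. 2312.139ms @ 20/3 + 231.214ms (2/3)
6. 2543.353ms @ 22/3 + 231.214ms (2/3)

note 6 onset = 22/3b = 2543.353ms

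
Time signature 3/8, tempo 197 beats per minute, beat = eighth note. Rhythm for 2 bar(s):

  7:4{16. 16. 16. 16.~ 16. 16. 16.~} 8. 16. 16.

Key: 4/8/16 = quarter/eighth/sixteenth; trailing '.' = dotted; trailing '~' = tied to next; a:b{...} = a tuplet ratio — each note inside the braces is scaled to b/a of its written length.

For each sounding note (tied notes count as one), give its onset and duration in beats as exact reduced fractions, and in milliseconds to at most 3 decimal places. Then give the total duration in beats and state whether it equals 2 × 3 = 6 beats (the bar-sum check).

1) 0.0ms=0b +130.529ms=3/7b
2) 130.529ms=3/7b +130.529ms=3/7b
3) 261.059ms=6/7b +130.529ms=3/7b
4) 391.588ms=9/7b +261.059ms=6/7b
5) 652.647ms=15/7b +130.529ms=3/7b
6) 783.176ms=18/7b +587.382ms=27/14b
7) 1370.558ms=9/2b +228.426ms=3/4b
8) 1598.985ms=21/4b +228.426ms=3/4b
Σ=6b of 6 (197bpm 3/8) — PASS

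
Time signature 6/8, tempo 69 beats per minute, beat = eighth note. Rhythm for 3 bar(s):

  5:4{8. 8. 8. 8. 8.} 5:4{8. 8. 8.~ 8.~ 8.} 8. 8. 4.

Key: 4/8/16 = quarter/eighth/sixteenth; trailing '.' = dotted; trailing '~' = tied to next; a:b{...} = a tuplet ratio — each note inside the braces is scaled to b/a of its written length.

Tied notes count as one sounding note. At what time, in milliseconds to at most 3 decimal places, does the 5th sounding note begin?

note 5 onset = 24/5b = 4173.913ms

1. 0.0ms @ 0 + 1043.478ms (6/5)
2. 1043.478ms @ 6/5 + 1043.478ms (6/5)
3. 2086.957ms @ 12/5 + 1043.478ms (6/5)
4. 3130.435ms @ 18/5 + 1043.478ms (6/5)
5. 4173.913ms @ 24/5 + 1043.478ms (6/5)
6. 5217.391ms @ 6 + 1043.478ms (6/5)
7. 6260.87ms @ 36/5 + 1043.478ms (6/5)
8. 7304.348ms @ 42/5 + 3130.435ms (18/5)
9. 10434.783ms @ 12 + 1304.348ms (3/2)
10. 11739.13ms @ 27/2 + 1304.348ms (3/2)
11. 13043.478ms @ 15 + 2608.696ms (3)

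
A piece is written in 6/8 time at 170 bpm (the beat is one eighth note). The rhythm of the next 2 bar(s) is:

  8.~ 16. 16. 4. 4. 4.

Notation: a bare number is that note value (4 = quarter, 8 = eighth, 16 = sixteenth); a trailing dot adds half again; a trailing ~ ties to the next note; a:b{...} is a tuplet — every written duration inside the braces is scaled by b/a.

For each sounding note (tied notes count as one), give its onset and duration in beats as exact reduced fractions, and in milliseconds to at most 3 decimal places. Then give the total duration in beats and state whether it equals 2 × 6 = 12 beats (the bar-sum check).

1) 0.0ms=0b +794.118ms=9/4b
2) 794.118ms=9/4b +264.706ms=3/4b
3) 1058.824ms=3b +1058.824ms=3b
4) 2117.647ms=6b +1058.824ms=3b
5) 3176.471ms=9b +1058.824ms=3b
Σ=12b of 12 (170bpm 6/8) — PASS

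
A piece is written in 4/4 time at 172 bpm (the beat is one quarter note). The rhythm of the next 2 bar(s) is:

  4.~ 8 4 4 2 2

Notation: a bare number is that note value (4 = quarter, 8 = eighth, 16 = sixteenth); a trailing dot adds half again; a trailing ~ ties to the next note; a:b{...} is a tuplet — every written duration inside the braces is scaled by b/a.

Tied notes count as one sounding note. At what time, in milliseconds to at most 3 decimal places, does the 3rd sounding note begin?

note 3 onset = 3b = 1046.512ms

1. 0.0ms @ 0 + 697.674ms (2)
2. 697.674ms @ 2 + 348.837ms (1)
3. 1046.512ms @ 3 + 348.837ms (1)
4. 1395.349ms @ 4 + 697.674ms (2)
5. 2093.023ms @ 6 + 697.674ms (2)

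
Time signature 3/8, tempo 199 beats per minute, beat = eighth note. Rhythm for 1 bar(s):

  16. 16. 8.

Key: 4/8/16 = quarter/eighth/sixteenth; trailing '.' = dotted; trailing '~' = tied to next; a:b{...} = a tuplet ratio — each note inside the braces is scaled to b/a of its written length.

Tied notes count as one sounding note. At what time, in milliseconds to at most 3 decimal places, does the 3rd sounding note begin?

1. 0.0ms @ 0 + 226.131ms (3/4)
2. 226.131ms @ 3/4 + 226.131ms (3/4)
3. 452.261ms @ 3/2 + 452.261ms (3/2)

note 3 onset = 3/2b = 452.261ms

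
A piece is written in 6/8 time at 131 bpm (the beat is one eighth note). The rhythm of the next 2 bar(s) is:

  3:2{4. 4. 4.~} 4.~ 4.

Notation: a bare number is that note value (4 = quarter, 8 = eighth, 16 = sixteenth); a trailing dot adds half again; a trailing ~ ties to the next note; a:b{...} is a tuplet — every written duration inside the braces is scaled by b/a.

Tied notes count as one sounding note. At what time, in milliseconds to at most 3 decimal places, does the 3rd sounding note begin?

1. 0.0ms @ 0 + 916.031ms (2)
2. 916.031ms @ 2 + 916.031ms (2)
3. 1832.061ms @ 4 + 3664.122ms (8)

note 3 onset = 4b = 1832.061ms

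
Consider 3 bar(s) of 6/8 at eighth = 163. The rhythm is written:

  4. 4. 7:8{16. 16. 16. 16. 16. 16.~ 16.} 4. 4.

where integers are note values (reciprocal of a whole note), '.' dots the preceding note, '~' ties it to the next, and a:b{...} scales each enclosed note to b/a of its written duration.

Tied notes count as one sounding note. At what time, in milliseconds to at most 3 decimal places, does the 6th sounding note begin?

1. 0.0ms @ 0 + 1104.294ms (3)
2. 1104.294ms @ 3 + 1104.294ms (3)
3. 2208.589ms @ 6 + 315.513ms (6/7)
4. 2524.102ms @ 48/7 + 315.513ms (6/7)
5. 2839.614ms @ 54/7 + 315.513ms (6/7)
6. 3155.127ms @ 60/7 + 315.513ms (6/7)
7. 3470.64ms @ 66/7 + 315.513ms (6/7)
8. 3786.152ms @ 72/7 + 631.025ms (12/7)
9. 4417.178ms @ 12 + 1104.294ms (3)
10. 5521.472ms @ 15 + 1104.294ms (3)

note 6 onset = 60/7b = 3155.127ms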